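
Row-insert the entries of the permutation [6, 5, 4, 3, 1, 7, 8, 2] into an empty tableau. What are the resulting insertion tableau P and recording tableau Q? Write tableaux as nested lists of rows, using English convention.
Insert each entry of the permutation into P by Schensted row insertion, recording in Q the position of each new cell.

Insert 6: appended to row 1. P = [[6]], Q = [[1]].
Insert 5: 5 bumps 6 from row 1; 6 starts row 2. P = [[5], [6]], Q = [[1], [2]].
Insert 4: 4 bumps 5 from row 1; 5 bumps 6 from row 2; 6 starts row 3. P = [[4], [5], [6]], Q = [[1], [2], [3]].
Insert 3: 3 bumps 4 from row 1; 4 bumps 5 from row 2; 5 bumps 6 from row 3; 6 starts row 4. P = [[3], [4], [5], [6]], Q = [[1], [2], [3], [4]].
Insert 1: 1 bumps 3 from row 1; 3 bumps 4 from row 2; 4 bumps 5 from row 3; 5 bumps 6 from row 4; 6 starts row 5. P = [[1], [3], [4], [5], [6]], Q = [[1], [2], [3], [4], [5]].
Insert 7: appended to row 1. P = [[1, 7], [3], [4], [5], [6]], Q = [[1, 6], [2], [3], [4], [5]].
Insert 8: appended to row 1. P = [[1, 7, 8], [3], [4], [5], [6]], Q = [[1, 6, 7], [2], [3], [4], [5]].
Insert 2: 2 bumps 7 from row 1; 7 appends to row 2. P = [[1, 2, 8], [3, 7], [4], [5], [6]], Q = [[1, 6, 7], [2, 8], [3], [4], [5]].

So P = [[1, 2, 8], [3, 7], [4], [5], [6]], Q = [[1, 6, 7], [2, 8], [3], [4], [5]].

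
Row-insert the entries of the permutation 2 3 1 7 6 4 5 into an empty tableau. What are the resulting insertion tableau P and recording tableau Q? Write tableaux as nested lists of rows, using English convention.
Insert each entry of the permutation into P by Schensted row insertion, recording in Q the position of each new cell.

Insert 2: appended to row 1. P = [[2]].
Insert 3: appended to row 1. P = [[2, 3]].
Insert 1: 1 bumps 2 from row 1; 2 starts row 2. P = [[1, 3], [2]].
Insert 7: appended to row 1. P = [[1, 3, 7], [2]].
Insert 6: 6 bumps 7 from row 1; 7 appends to row 2. P = [[1, 3, 6], [2, 7]].
Insert 4: 4 bumps 6 from row 1; 6 bumps 7 from row 2; 7 starts row 3. P = [[1, 3, 4], [2, 6], [7]].
Insert 5: appended to row 1. P = [[1, 3, 4, 5], [2, 6], [7]].

So P = [[1, 3, 4, 5], [2, 6], [7]], Q = [[1, 2, 4, 7], [3, 5], [6]].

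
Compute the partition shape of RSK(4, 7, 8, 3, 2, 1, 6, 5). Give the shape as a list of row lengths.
Row-insert each entry into an empty tableau.

After inserting 4: P = [[4]].
After inserting 7: P = [[4, 7]].
After inserting 8: P = [[4, 7, 8]].
After inserting 3: P = [[3, 7, 8], [4]].
After inserting 2: P = [[2, 7, 8], [3], [4]].
After inserting 1: P = [[1, 7, 8], [2], [3], [4]].
After inserting 6: P = [[1, 6, 8], [2, 7], [3], [4]].
After inserting 5: P = [[1, 5, 8], [2, 6], [3, 7], [4]].

The final insertion tableau P = [[1, 5, 8], [2, 6], [3, 7], [4]] has shape [3, 2, 2, 1].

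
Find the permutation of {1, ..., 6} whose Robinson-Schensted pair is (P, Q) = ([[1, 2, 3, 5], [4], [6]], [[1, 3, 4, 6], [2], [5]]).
6 1 2 4 3 5

Reverse the RSK construction: for i from n down to 1, find the cell of Q containing i, remove the entry at that cell from P, and reverse-bump it up through P; the value ejected from row 1 is w(i).

Step i=6: Q has 6 at row 1, column 4; remove that cell from P, ejecting 5. So w(6) = 5. P is now [[1, 2, 3], [4], [6]].
Step i=5: Q has 5 at row 3, column 1; remove 6 from row 3 of P and reverse-bump: 6 enters row 2 and ejects 4; 4 enters row 1 and ejects 3. So w(5) = 3. P is now [[1, 2, 4], [6]].
Step i=4: Q has 4 at row 1, column 3; remove that cell from P, ejecting 4. So w(4) = 4. P is now [[1, 2], [6]].
Step i=3: Q has 3 at row 1, column 2; remove that cell from P, ejecting 2. So w(3) = 2. P is now [[1], [6]].
Step i=2: Q has 2 at row 2, column 1; remove 6 from row 2 of P and reverse-bump: 6 enters row 1 and ejects 1. So w(2) = 1. P is now [[6]].
Step i=1: Q has 1 at row 1, column 1; remove that cell from P, ejecting 6. So w(1) = 6. P is now [].

So w = 6 1 2 4 3 5.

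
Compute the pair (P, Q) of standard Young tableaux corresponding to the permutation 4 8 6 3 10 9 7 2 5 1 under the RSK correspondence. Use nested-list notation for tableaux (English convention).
P = [[1, 5, 7], [2, 6], [3, 9], [4, 10], [8]], Q = [[1, 2, 5], [3, 6], [4, 7], [8, 9], [10]]

Insert each entry of the permutation into P by Schensted row insertion, recording in Q the position of each new cell.

Insert 4: appended to row 1. P = [[4]], Q = [[1]].
Insert 8: appended to row 1. P = [[4, 8]], Q = [[1, 2]].
Insert 6: 6 bumps 8 from row 1; 8 starts row 2. P = [[4, 6], [8]], Q = [[1, 2], [3]].
Insert 3: 3 bumps 4 from row 1; 4 bumps 8 from row 2; 8 starts row 3. P = [[3, 6], [4], [8]], Q = [[1, 2], [3], [4]].
Insert 10: appended to row 1. P = [[3, 6, 10], [4], [8]], Q = [[1, 2, 5], [3], [4]].
Insert 9: 9 bumps 10 from row 1; 10 appends to row 2. P = [[3, 6, 9], [4, 10], [8]], Q = [[1, 2, 5], [3, 6], [4]].
Insert 7: 7 bumps 9 from row 1; 9 bumps 10 from row 2; 10 appends to row 3. P = [[3, 6, 7], [4, 9], [8, 10]], Q = [[1, 2, 5], [3, 6], [4, 7]].
Insert 2: 2 bumps 3 from row 1; 3 bumps 4 from row 2; 4 bumps 8 from row 3; 8 starts row 4. P = [[2, 6, 7], [3, 9], [4, 10], [8]], Q = [[1, 2, 5], [3, 6], [4, 7], [8]].
Insert 5: 5 bumps 6 from row 1; 6 bumps 9 from row 2; 9 bumps 10 from row 3; 10 appends to row 4. P = [[2, 5, 7], [3, 6], [4, 9], [8, 10]], Q = [[1, 2, 5], [3, 6], [4, 7], [8, 9]].
Insert 1: 1 bumps 2 from row 1; 2 bumps 3 from row 2; 3 bumps 4 from row 3; 4 bumps 8 from row 4; 8 starts row 5. P = [[1, 5, 7], [2, 6], [3, 9], [4, 10], [8]], Q = [[1, 2, 5], [3, 6], [4, 7], [8, 9], [10]].

So P = [[1, 5, 7], [2, 6], [3, 9], [4, 10], [8]], Q = [[1, 2, 5], [3, 6], [4, 7], [8, 9], [10]].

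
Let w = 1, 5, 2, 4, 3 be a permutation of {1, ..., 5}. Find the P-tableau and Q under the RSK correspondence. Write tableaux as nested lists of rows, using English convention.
Insert each entry of the permutation into P by Schensted row insertion, recording in Q the position of each new cell.

Insert 1: appended to row 1. P = [[1]].
Insert 5: appended to row 1. P = [[1, 5]].
Insert 2: 2 bumps 5 from row 1; 5 starts row 2. P = [[1, 2], [5]].
Insert 4: appended to row 1. P = [[1, 2, 4], [5]].
Insert 3: 3 bumps 4 from row 1; 4 bumps 5 from row 2; 5 starts row 3. P = [[1, 2, 3], [4], [5]].

So P = [[1, 2, 3], [4], [5]], Q = [[1, 2, 4], [3], [5]].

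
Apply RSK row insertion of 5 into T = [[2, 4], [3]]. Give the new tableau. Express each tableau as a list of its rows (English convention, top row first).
[[2, 4, 5], [3]]

5 is larger than every entry of row 1, so it is appended to row 1. The new tableau is [[2, 4, 5], [3]].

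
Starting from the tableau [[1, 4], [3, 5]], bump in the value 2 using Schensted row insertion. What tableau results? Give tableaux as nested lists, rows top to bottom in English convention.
[[1, 2], [3, 4], [5]]

In row 1, 2 replaces 4 (the leftmost entry greater than 2); 4 is bumped to row 2. In row 2, 4 replaces 5 (the leftmost entry greater than 4); 5 is bumped to row 3. 5 starts a new row 3. The new tableau is [[1, 2], [3, 4], [5]].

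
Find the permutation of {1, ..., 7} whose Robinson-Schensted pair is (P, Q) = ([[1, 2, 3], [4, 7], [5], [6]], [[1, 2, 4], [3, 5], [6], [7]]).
1 6 2 7 5 4 3

Reverse the RSK construction: for i from n down to 1, find the cell of Q containing i, remove the entry at that cell from P, and reverse-bump it up through P; the value ejected from row 1 is w(i).

Step i=7: Q has 7 at row 4, column 1; remove 6 from row 4 of P and reverse-bump: 6 enters row 3 and ejects 5; 5 enters row 2 and ejects 4; 4 enters row 1 and ejects 3. So w(7) = 3. P is now [[1, 2, 4], [5, 7], [6]].
Step i=6: Q has 6 at row 3, column 1; remove 6 from row 3 of P and reverse-bump: 6 enters row 2 and ejects 5; 5 enters row 1 and ejects 4. So w(6) = 4. P is now [[1, 2, 5], [6, 7]].
Step i=5: Q has 5 at row 2, column 2; remove 7 from row 2 of P and reverse-bump: 7 enters row 1 and ejects 5. So w(5) = 5. P is now [[1, 2, 7], [6]].
Step i=4: Q has 4 at row 1, column 3; remove that cell from P, ejecting 7. So w(4) = 7. P is now [[1, 2], [6]].
Step i=3: Q has 3 at row 2, column 1; remove 6 from row 2 of P and reverse-bump: 6 enters row 1 and ejects 2. So w(3) = 2. P is now [[1, 6]].
Step i=2: Q has 2 at row 1, column 2; remove that cell from P, ejecting 6. So w(2) = 6. P is now [[1]].
Step i=1: Q has 1 at row 1, column 1; remove that cell from P, ejecting 1. So w(1) = 1. P is now [].

So w = 1 6 2 7 5 4 3.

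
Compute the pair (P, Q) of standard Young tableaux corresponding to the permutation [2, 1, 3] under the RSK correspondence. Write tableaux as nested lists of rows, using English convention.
Insert each entry of the permutation into P by Schensted row insertion, recording in Q the position of each new cell.

After inserting 2: P = [[2]].
After inserting 1: P = [[1], [2]].
After inserting 3: P = [[1, 3], [2]].

So P = [[1, 3], [2]], Q = [[1, 3], [2]].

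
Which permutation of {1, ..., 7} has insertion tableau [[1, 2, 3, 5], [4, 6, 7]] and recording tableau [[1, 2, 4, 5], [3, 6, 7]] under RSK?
1 4 2 6 7 3 5

Reverse the RSK construction: for i from n down to 1, find the cell of Q containing i, remove the entry at that cell from P, and reverse-bump it up through P; the value ejected from row 1 is w(i).

Step i=7: Q has 7 at row 2, column 3; remove 7 from row 2 of P and reverse-bump: 7 enters row 1 and ejects 5. So w(7) = 5. P is now [[1, 2, 3, 7], [4, 6]].
Step i=6: Q has 6 at row 2, column 2; remove 6 from row 2 of P and reverse-bump: 6 enters row 1 and ejects 3. So w(6) = 3. P is now [[1, 2, 6, 7], [4]].
Step i=5: Q has 5 at row 1, column 4; remove that cell from P, ejecting 7. So w(5) = 7. P is now [[1, 2, 6], [4]].
Step i=4: Q has 4 at row 1, column 3; remove that cell from P, ejecting 6. So w(4) = 6. P is now [[1, 2], [4]].
Step i=3: Q has 3 at row 2, column 1; remove 4 from row 2 of P and reverse-bump: 4 enters row 1 and ejects 2. So w(3) = 2. P is now [[1, 4]].
Step i=2: Q has 2 at row 1, column 2; remove that cell from P, ejecting 4. So w(2) = 4. P is now [[1]].
Step i=1: Q has 1 at row 1, column 1; remove that cell from P, ejecting 1. So w(1) = 1. P is now [].

So w = 1 4 2 6 7 3 5.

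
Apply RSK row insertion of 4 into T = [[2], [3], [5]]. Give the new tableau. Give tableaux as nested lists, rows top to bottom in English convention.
[[2, 4], [3], [5]]

4 is larger than every entry of row 1, so it is appended to row 1. The new tableau is [[2, 4], [3], [5]].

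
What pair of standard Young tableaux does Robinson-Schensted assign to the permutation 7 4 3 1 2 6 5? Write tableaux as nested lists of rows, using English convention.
P = [[1, 2, 5], [3, 6], [4], [7]], Q = [[1, 5, 6], [2, 7], [3], [4]]

Insert each entry of the permutation into P by Schensted row insertion, recording in Q the position of each new cell.

Insert 7: appended to row 1. P = [[7]].
Insert 4: 4 bumps 7 from row 1; 7 starts row 2. P = [[4], [7]].
Insert 3: 3 bumps 4 from row 1; 4 bumps 7 from row 2; 7 starts row 3. P = [[3], [4], [7]].
Insert 1: 1 bumps 3 from row 1; 3 bumps 4 from row 2; 4 bumps 7 from row 3; 7 starts row 4. P = [[1], [3], [4], [7]].
Insert 2: appended to row 1. P = [[1, 2], [3], [4], [7]].
Insert 6: appended to row 1. P = [[1, 2, 6], [3], [4], [7]].
Insert 5: 5 bumps 6 from row 1; 6 appends to row 2. P = [[1, 2, 5], [3, 6], [4], [7]].

So P = [[1, 2, 5], [3, 6], [4], [7]], Q = [[1, 5, 6], [2, 7], [3], [4]].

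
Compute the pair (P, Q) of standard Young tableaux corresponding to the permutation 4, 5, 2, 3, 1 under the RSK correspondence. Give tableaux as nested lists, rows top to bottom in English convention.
Insert each entry of the permutation into P by Schensted row insertion, recording in Q the position of each new cell.

Insert 4: appended to row 1. P = [[4]], Q = [[1]].
Insert 5: appended to row 1. P = [[4, 5]], Q = [[1, 2]].
Insert 2: 2 bumps 4 from row 1; 4 starts row 2. P = [[2, 5], [4]], Q = [[1, 2], [3]].
Insert 3: 3 bumps 5 from row 1; 5 appends to row 2. P = [[2, 3], [4, 5]], Q = [[1, 2], [3, 4]].
Insert 1: 1 bumps 2 from row 1; 2 bumps 4 from row 2; 4 starts row 3. P = [[1, 3], [2, 5], [4]], Q = [[1, 2], [3, 4], [5]].

So P = [[1, 3], [2, 5], [4]], Q = [[1, 2], [3, 4], [5]].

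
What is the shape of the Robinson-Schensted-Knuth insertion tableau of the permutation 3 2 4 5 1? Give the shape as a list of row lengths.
Row-insert each entry into an empty tableau.

After inserting 3: P = [[3]].
After inserting 2: P = [[2], [3]].
After inserting 4: P = [[2, 4], [3]].
After inserting 5: P = [[2, 4, 5], [3]].
After inserting 1: P = [[1, 4, 5], [2], [3]].

The final insertion tableau P = [[1, 4, 5], [2], [3]] has shape [3, 1, 1].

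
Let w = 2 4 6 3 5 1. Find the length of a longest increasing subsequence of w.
3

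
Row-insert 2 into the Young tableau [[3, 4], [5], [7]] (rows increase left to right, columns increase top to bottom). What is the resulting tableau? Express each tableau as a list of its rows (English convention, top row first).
[[2, 4], [3], [5], [7]]

In row 1, 2 replaces 3 (the leftmost entry greater than 2); 3 is bumped to row 2. In row 2, 3 replaces 5 (the leftmost entry greater than 3); 5 is bumped to row 3. In row 3, 5 replaces 7 (the leftmost entry greater than 5); 7 is bumped to row 4. 7 starts a new row 4. The new tableau is [[2, 4], [3], [5], [7]].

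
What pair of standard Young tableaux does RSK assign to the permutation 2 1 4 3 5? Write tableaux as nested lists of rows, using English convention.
Insert each entry of the permutation into P by Schensted row insertion, recording in Q the position of each new cell.

Insert 2: appended to row 1. P = [[2]].
Insert 1: 1 bumps 2 from row 1; 2 starts row 2. P = [[1], [2]].
Insert 4: appended to row 1. P = [[1, 4], [2]].
Insert 3: 3 bumps 4 from row 1; 4 appends to row 2. P = [[1, 3], [2, 4]].
Insert 5: appended to row 1. P = [[1, 3, 5], [2, 4]].

So P = [[1, 3, 5], [2, 4]], Q = [[1, 3, 5], [2, 4]].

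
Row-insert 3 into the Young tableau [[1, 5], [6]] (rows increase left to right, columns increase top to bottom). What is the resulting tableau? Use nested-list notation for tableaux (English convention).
[[1, 3], [5], [6]]

In row 1, 3 replaces 5 (the leftmost entry greater than 3); 5 is bumped to row 2. In row 2, 5 replaces 6 (the leftmost entry greater than 5); 6 is bumped to row 3. 6 starts a new row 3. The new tableau is [[1, 3], [5], [6]].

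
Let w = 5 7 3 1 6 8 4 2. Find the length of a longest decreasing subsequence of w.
4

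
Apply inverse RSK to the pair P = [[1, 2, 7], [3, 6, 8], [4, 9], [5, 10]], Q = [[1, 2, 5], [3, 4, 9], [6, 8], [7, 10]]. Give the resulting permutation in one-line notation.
Reverse the RSK construction: for i from n down to 1, find the cell of Q containing i, remove the entry at that cell from P, and reverse-bump it up through P; the value ejected from row 1 is w(i).

Step i=10: Q has 10 at row 4, column 2; remove 10 from row 4 of P and reverse-bump: 10 enters row 3 and ejects 9; 9 enters row 2 and ejects 8; 8 enters row 1 and ejects 7. So w(10) = 7. P is now [[1, 2, 8], [3, 6, 9], [4, 10], [5]].
Step i=9: Q has 9 at row 2, column 3; remove 9 from row 2 of P and reverse-bump: 9 enters row 1 and ejects 8. So w(9) = 8. P is now [[1, 2, 9], [3, 6], [4, 10], [5]].
Step i=8: Q has 8 at row 3, column 2; remove 10 from row 3 of P and reverse-bump: 10 enters row 2 and ejects 6; 6 enters row 1 and ejects 2. So w(8) = 2. P is now [[1, 6, 9], [3, 10], [4], [5]].
Step i=7: Q has 7 at row 4, column 1; remove 5 from row 4 of P and reverse-bump: 5 enters row 3 and ejects 4; 4 enters row 2 and ejects 3; 3 enters row 1 and ejects 1. So w(7) = 1. P is now [[3, 6, 9], [4, 10], [5]].
Step i=6: Q has 6 at row 3, column 1; remove 5 from row 3 of P and reverse-bump: 5 enters row 2 and ejects 4; 4 enters row 1 and ejects 3. So w(6) = 3. P is now [[4, 6, 9], [5, 10]].
Step i=5: Q has 5 at row 1, column 3; remove that cell from P, ejecting 9. So w(5) = 9. P is now [[4, 6], [5, 10]].
Step i=4: Q has 4 at row 2, column 2; remove 10 from row 2 of P and reverse-bump: 10 enters row 1 and ejects 6. So w(4) = 6. P is now [[4, 10], [5]].
Step i=3: Q has 3 at row 2, column 1; remove 5 from row 2 of P and reverse-bump: 5 enters row 1 and ejects 4. So w(3) = 4. P is now [[5, 10]].
Step i=2: Q has 2 at row 1, column 2; remove that cell from P, ejecting 10. So w(2) = 10. P is now [[5]].
Step i=1: Q has 1 at row 1, column 1; remove that cell from P, ejecting 5. So w(1) = 5. P is now [].

So w = 5 10 4 6 9 3 1 2 8 7.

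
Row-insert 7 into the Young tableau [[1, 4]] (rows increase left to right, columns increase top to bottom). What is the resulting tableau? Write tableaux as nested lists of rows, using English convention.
[[1, 4, 7]]

7 is larger than every entry of row 1, so it is appended to row 1. The new tableau is [[1, 4, 7]].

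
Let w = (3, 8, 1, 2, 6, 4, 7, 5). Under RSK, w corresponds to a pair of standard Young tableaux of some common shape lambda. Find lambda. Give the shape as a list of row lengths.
[4, 3, 1]

RSK row insertion gives P = [[1, 2, 4, 5], [3, 6, 7], [8]], which has shape [4, 3, 1].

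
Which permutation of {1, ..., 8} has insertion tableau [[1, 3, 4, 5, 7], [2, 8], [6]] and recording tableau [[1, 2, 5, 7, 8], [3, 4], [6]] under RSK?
6 8 2 3 4 1 5 7

Reverse the RSK construction: for i from n down to 1, find the cell of Q containing i, remove the entry at that cell from P, and reverse-bump it up through P; the value ejected from row 1 is w(i).

Step i=8: Q has 8 at row 1, column 5; remove that cell from P, ejecting 7. So w(8) = 7. P is now [[1, 3, 4, 5], [2, 8], [6]].
Step i=7: Q has 7 at row 1, column 4; remove that cell from P, ejecting 5. So w(7) = 5. P is now [[1, 3, 4], [2, 8], [6]].
Step i=6: Q has 6 at row 3, column 1; remove 6 from row 3 of P and reverse-bump: 6 enters row 2 and ejects 2; 2 enters row 1 and ejects 1. So w(6) = 1. P is now [[2, 3, 4], [6, 8]].
Step i=5: Q has 5 at row 1, column 3; remove that cell from P, ejecting 4. So w(5) = 4. P is now [[2, 3], [6, 8]].
Step i=4: Q has 4 at row 2, column 2; remove 8 from row 2 of P and reverse-bump: 8 enters row 1 and ejects 3. So w(4) = 3. P is now [[2, 8], [6]].
Step i=3: Q has 3 at row 2, column 1; remove 6 from row 2 of P and reverse-bump: 6 enters row 1 and ejects 2. So w(3) = 2. P is now [[6, 8]].
Step i=2: Q has 2 at row 1, column 2; remove that cell from P, ejecting 8. So w(2) = 8. P is now [[6]].
Step i=1: Q has 1 at row 1, column 1; remove that cell from P, ejecting 6. So w(1) = 6. P is now [].

So w = 6 8 2 3 4 1 5 7.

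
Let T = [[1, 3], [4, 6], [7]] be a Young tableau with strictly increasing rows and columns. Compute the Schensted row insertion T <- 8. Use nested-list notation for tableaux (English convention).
[[1, 3, 8], [4, 6], [7]]

8 is larger than every entry of row 1, so it is appended to row 1. The new tableau is [[1, 3, 8], [4, 6], [7]].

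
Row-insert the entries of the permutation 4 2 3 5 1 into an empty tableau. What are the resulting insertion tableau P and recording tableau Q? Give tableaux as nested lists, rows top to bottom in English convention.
P = [[1, 3, 5], [2], [4]], Q = [[1, 3, 4], [2], [5]]

Insert each entry of the permutation into P by Schensted row insertion, recording in Q the position of each new cell.

After inserting 4: P = [[4]].
After inserting 2: P = [[2], [4]].
After inserting 3: P = [[2, 3], [4]].
After inserting 5: P = [[2, 3, 5], [4]].
After inserting 1: P = [[1, 3, 5], [2], [4]].

So P = [[1, 3, 5], [2], [4]], Q = [[1, 3, 4], [2], [5]].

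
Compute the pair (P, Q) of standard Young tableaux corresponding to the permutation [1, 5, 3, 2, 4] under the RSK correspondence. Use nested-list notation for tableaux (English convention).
Insert each entry of the permutation into P by Schensted row insertion, recording in Q the position of each new cell.

Insert 1: appended to row 1. P = [[1]], Q = [[1]].
Insert 5: appended to row 1. P = [[1, 5]], Q = [[1, 2]].
Insert 3: 3 bumps 5 from row 1; 5 starts row 2. P = [[1, 3], [5]], Q = [[1, 2], [3]].
Insert 2: 2 bumps 3 from row 1; 3 bumps 5 from row 2; 5 starts row 3. P = [[1, 2], [3], [5]], Q = [[1, 2], [3], [4]].
Insert 4: appended to row 1. P = [[1, 2, 4], [3], [5]], Q = [[1, 2, 5], [3], [4]].

So P = [[1, 2, 4], [3], [5]], Q = [[1, 2, 5], [3], [4]].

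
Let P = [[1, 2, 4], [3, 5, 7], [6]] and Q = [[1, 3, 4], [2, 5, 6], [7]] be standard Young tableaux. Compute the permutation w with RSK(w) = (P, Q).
Reverse RSK: for i = n, n-1, ..., 1, locate i in Q, remove the corresponding corner cell from P, and reverse-bump its entry up through P; the value ejected from row 1 is w(i).

So w = 3 1 6 7 2 5 4.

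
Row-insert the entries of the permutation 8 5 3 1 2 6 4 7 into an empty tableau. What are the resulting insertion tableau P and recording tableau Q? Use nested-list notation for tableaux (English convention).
P = [[1, 2, 4, 7], [3, 6], [5], [8]], Q = [[1, 5, 6, 8], [2, 7], [3], [4]]

Insert each entry of the permutation into P by Schensted row insertion, recording in Q the position of each new cell.

After inserting 8: P = [[8]].
After inserting 5: P = [[5], [8]].
After inserting 3: P = [[3], [5], [8]].
After inserting 1: P = [[1], [3], [5], [8]].
After inserting 2: P = [[1, 2], [3], [5], [8]].
After inserting 6: P = [[1, 2, 6], [3], [5], [8]].
After inserting 4: P = [[1, 2, 4], [3, 6], [5], [8]].
After inserting 7: P = [[1, 2, 4, 7], [3, 6], [5], [8]].

So P = [[1, 2, 4, 7], [3, 6], [5], [8]], Q = [[1, 5, 6, 8], [2, 7], [3], [4]].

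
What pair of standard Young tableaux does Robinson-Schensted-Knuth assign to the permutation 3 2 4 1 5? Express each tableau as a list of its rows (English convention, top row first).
P = [[1, 4, 5], [2], [3]], Q = [[1, 3, 5], [2], [4]]

Insert each entry of the permutation into P by Schensted row insertion, recording in Q the position of each new cell.

Insert 3: appended to row 1. P = [[3]], Q = [[1]].
Insert 2: 2 bumps 3 from row 1; 3 starts row 2. P = [[2], [3]], Q = [[1], [2]].
Insert 4: appended to row 1. P = [[2, 4], [3]], Q = [[1, 3], [2]].
Insert 1: 1 bumps 2 from row 1; 2 bumps 3 from row 2; 3 starts row 3. P = [[1, 4], [2], [3]], Q = [[1, 3], [2], [4]].
Insert 5: appended to row 1. P = [[1, 4, 5], [2], [3]], Q = [[1, 3, 5], [2], [4]].

So P = [[1, 4, 5], [2], [3]], Q = [[1, 3, 5], [2], [4]].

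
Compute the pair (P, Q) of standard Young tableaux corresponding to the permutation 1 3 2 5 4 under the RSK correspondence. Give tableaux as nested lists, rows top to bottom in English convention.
Insert each entry of the permutation into P by Schensted row insertion, recording in Q the position of each new cell.

Insert 1: appended to row 1. P = [[1]].
Insert 3: appended to row 1. P = [[1, 3]].
Insert 2: 2 bumps 3 from row 1; 3 starts row 2. P = [[1, 2], [3]].
Insert 5: appended to row 1. P = [[1, 2, 5], [3]].
Insert 4: 4 bumps 5 from row 1; 5 appends to row 2. P = [[1, 2, 4], [3, 5]].

So P = [[1, 2, 4], [3, 5]], Q = [[1, 2, 4], [3, 5]].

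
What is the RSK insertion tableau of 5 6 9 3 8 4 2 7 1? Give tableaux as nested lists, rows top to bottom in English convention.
P = [[1, 4, 7], [2, 6, 8], [3], [5], [9]]

Insert 5: appended to row 1. P = [[5]].
Insert 6: appended to row 1. P = [[5, 6]].
Insert 9: appended to row 1. P = [[5, 6, 9]].
Insert 3: 3 bumps 5 from row 1; 5 starts row 2. P = [[3, 6, 9], [5]].
Insert 8: 8 bumps 9 from row 1; 9 appends to row 2. P = [[3, 6, 8], [5, 9]].
Insert 4: 4 bumps 6 from row 1; 6 bumps 9 from row 2; 9 starts row 3. P = [[3, 4, 8], [5, 6], [9]].
Insert 2: 2 bumps 3 from row 1; 3 bumps 5 from row 2; 5 bumps 9 from row 3; 9 starts row 4. P = [[2, 4, 8], [3, 6], [5], [9]].
Insert 7: 7 bumps 8 from row 1; 8 appends to row 2. P = [[2, 4, 7], [3, 6, 8], [5], [9]].
Insert 1: 1 bumps 2 from row 1; 2 bumps 3 from row 2; 3 bumps 5 from row 3; 5 bumps 9 from row 4; 9 starts row 5. P = [[1, 4, 7], [2, 6, 8], [3], [5], [9]].

So P = [[1, 4, 7], [2, 6, 8], [3], [5], [9]].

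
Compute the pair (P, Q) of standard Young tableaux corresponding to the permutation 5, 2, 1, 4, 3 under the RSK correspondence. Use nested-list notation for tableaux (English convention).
Insert each entry of the permutation into P by Schensted row insertion, recording in Q the position of each new cell.

Insert 5: appended to row 1. P = [[5]], Q = [[1]].
Insert 2: 2 bumps 5 from row 1; 5 starts row 2. P = [[2], [5]], Q = [[1], [2]].
Insert 1: 1 bumps 2 from row 1; 2 bumps 5 from row 2; 5 starts row 3. P = [[1], [2], [5]], Q = [[1], [2], [3]].
Insert 4: appended to row 1. P = [[1, 4], [2], [5]], Q = [[1, 4], [2], [3]].
Insert 3: 3 bumps 4 from row 1; 4 appends to row 2. P = [[1, 3], [2, 4], [5]], Q = [[1, 4], [2, 5], [3]].

So P = [[1, 3], [2, 4], [5]], Q = [[1, 4], [2, 5], [3]].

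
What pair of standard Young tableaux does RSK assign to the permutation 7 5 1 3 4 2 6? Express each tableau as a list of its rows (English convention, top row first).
P = [[1, 2, 4, 6], [3], [5], [7]], Q = [[1, 4, 5, 7], [2], [3], [6]]

Insert each entry of the permutation into P by Schensted row insertion, recording in Q the position of each new cell.

Insert 7: appended to row 1. P = [[7]].
Insert 5: 5 bumps 7 from row 1; 7 starts row 2. P = [[5], [7]].
Insert 1: 1 bumps 5 from row 1; 5 bumps 7 from row 2; 7 starts row 3. P = [[1], [5], [7]].
Insert 3: appended to row 1. P = [[1, 3], [5], [7]].
Insert 4: appended to row 1. P = [[1, 3, 4], [5], [7]].
Insert 2: 2 bumps 3 from row 1; 3 bumps 5 from row 2; 5 bumps 7 from row 3; 7 starts row 4. P = [[1, 2, 4], [3], [5], [7]].
Insert 6: appended to row 1. P = [[1, 2, 4, 6], [3], [5], [7]].

So P = [[1, 2, 4, 6], [3], [5], [7]], Q = [[1, 4, 5, 7], [2], [3], [6]].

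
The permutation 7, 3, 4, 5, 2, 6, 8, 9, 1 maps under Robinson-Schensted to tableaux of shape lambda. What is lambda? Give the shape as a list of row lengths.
[6, 1, 1, 1]

Row-insert each entry into an empty tableau.

After inserting 7: P = [[7]].
After inserting 3: P = [[3], [7]].
After inserting 4: P = [[3, 4], [7]].
After inserting 5: P = [[3, 4, 5], [7]].
After inserting 2: P = [[2, 4, 5], [3], [7]].
After inserting 6: P = [[2, 4, 5, 6], [3], [7]].
After inserting 8: P = [[2, 4, 5, 6, 8], [3], [7]].
After inserting 9: P = [[2, 4, 5, 6, 8, 9], [3], [7]].
After inserting 1: P = [[1, 4, 5, 6, 8, 9], [2], [3], [7]].

The final insertion tableau P = [[1, 4, 5, 6, 8, 9], [2], [3], [7]] has shape [6, 1, 1, 1].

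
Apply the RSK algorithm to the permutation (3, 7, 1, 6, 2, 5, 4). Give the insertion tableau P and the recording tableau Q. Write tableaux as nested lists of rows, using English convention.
P = [[1, 2, 4], [3, 5], [6], [7]], Q = [[1, 2, 6], [3, 4], [5], [7]]

Insert each entry of the permutation into P by Schensted row insertion, recording in Q the position of each new cell.

Insert 3: appended to row 1. P = [[3]].
Insert 7: appended to row 1. P = [[3, 7]].
Insert 1: 1 bumps 3 from row 1; 3 starts row 2. P = [[1, 7], [3]].
Insert 6: 6 bumps 7 from row 1; 7 appends to row 2. P = [[1, 6], [3, 7]].
Insert 2: 2 bumps 6 from row 1; 6 bumps 7 from row 2; 7 starts row 3. P = [[1, 2], [3, 6], [7]].
Insert 5: appended to row 1. P = [[1, 2, 5], [3, 6], [7]].
Insert 4: 4 bumps 5 from row 1; 5 bumps 6 from row 2; 6 bumps 7 from row 3; 7 starts row 4. P = [[1, 2, 4], [3, 5], [6], [7]].

So P = [[1, 2, 4], [3, 5], [6], [7]], Q = [[1, 2, 6], [3, 4], [5], [7]].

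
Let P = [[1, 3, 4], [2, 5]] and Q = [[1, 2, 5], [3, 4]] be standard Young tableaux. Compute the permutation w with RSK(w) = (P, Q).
Reverse the RSK construction: for i from n down to 1, find the cell of Q containing i, remove the entry at that cell from P, and reverse-bump it up through P; the value ejected from row 1 is w(i).

Step i=5: Q has 5 at row 1, column 3; remove that cell from P, ejecting 4. So w(5) = 4. P is now [[1, 3], [2, 5]].
Step i=4: Q has 4 at row 2, column 2; remove 5 from row 2 of P and reverse-bump: 5 enters row 1 and ejects 3. So w(4) = 3. P is now [[1, 5], [2]].
Step i=3: Q has 3 at row 2, column 1; remove 2 from row 2 of P and reverse-bump: 2 enters row 1 and ejects 1. So w(3) = 1. P is now [[2, 5]].
Step i=2: Q has 2 at row 1, column 2; remove that cell from P, ejecting 5. So w(2) = 5. P is now [[2]].
Step i=1: Q has 1 at row 1, column 1; remove that cell from P, ejecting 2. So w(1) = 2. P is now [].

So w = 2 5 1 3 4.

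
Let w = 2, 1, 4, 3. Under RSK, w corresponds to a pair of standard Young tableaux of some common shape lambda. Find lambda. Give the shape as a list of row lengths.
Row-insert each entry into an empty tableau.

After inserting 2: P = [[2]].
After inserting 1: P = [[1], [2]].
After inserting 4: P = [[1, 4], [2]].
After inserting 3: P = [[1, 3], [2, 4]].

The final insertion tableau P = [[1, 3], [2, 4]] has shape [2, 2].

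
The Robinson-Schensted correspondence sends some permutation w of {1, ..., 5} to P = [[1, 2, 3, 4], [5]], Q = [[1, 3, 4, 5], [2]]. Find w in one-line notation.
5 1 2 3 4

Reverse the RSK construction: for i from n down to 1, find the cell of Q containing i, remove the entry at that cell from P, and reverse-bump it up through P; the value ejected from row 1 is w(i).

Step i=5: Q has 5 at row 1, column 4; remove that cell from P, ejecting 4. So w(5) = 4. P is now [[1, 2, 3], [5]].
Step i=4: Q has 4 at row 1, column 3; remove that cell from P, ejecting 3. So w(4) = 3. P is now [[1, 2], [5]].
Step i=3: Q has 3 at row 1, column 2; remove that cell from P, ejecting 2. So w(3) = 2. P is now [[1], [5]].
Step i=2: Q has 2 at row 2, column 1; remove 5 from row 2 of P and reverse-bump: 5 enters row 1 and ejects 1. So w(2) = 1. P is now [[5]].
Step i=1: Q has 1 at row 1, column 1; remove that cell from P, ejecting 5. So w(1) = 5. P is now [].

So w = 5 1 2 3 4.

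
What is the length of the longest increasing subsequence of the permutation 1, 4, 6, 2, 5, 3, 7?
4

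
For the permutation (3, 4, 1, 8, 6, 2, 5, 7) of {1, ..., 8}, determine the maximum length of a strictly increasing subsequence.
4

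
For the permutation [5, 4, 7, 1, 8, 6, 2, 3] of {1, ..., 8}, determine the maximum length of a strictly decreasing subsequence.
3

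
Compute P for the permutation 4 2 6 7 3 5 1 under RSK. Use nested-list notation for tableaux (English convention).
P = [[1, 3, 5], [2, 6, 7], [4]]

Insert 4: appended to row 1. P = [[4]].
Insert 2: 2 bumps 4 from row 1; 4 starts row 2. P = [[2], [4]].
Insert 6: appended to row 1. P = [[2, 6], [4]].
Insert 7: appended to row 1. P = [[2, 6, 7], [4]].
Insert 3: 3 bumps 6 from row 1; 6 appends to row 2. P = [[2, 3, 7], [4, 6]].
Insert 5: 5 bumps 7 from row 1; 7 appends to row 2. P = [[2, 3, 5], [4, 6, 7]].
Insert 1: 1 bumps 2 from row 1; 2 bumps 4 from row 2; 4 starts row 3. P = [[1, 3, 5], [2, 6, 7], [4]].

So P = [[1, 3, 5], [2, 6, 7], [4]].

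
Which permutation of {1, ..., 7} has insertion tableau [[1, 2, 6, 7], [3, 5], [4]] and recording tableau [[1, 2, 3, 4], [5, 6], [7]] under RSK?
Reverse the RSK construction: for i from n down to 1, find the cell of Q containing i, remove the entry at that cell from P, and reverse-bump it up through P; the value ejected from row 1 is w(i).

Step i=7: Q has 7 at row 3, column 1; remove 4 from row 3 of P and reverse-bump: 4 enters row 2 and ejects 3; 3 enters row 1 and ejects 2. So w(7) = 2. P is now [[1, 3, 6, 7], [4, 5]].
Step i=6: Q has 6 at row 2, column 2; remove 5 from row 2 of P and reverse-bump: 5 enters row 1 and ejects 3. So w(6) = 3. P is now [[1, 5, 6, 7], [4]].
Step i=5: Q has 5 at row 2, column 1; remove 4 from row 2 of P and reverse-bump: 4 enters row 1 and ejects 1. So w(5) = 1. P is now [[4, 5, 6, 7]].
Step i=4: Q has 4 at row 1, column 4; remove that cell from P, ejecting 7. So w(4) = 7. P is now [[4, 5, 6]].
Step i=3: Q has 3 at row 1, column 3; remove that cell from P, ejecting 6. So w(3) = 6. P is now [[4, 5]].
Step i=2: Q has 2 at row 1, column 2; remove that cell from P, ejecting 5. So w(2) = 5. P is now [[4]].
Step i=1: Q has 1 at row 1, column 1; remove that cell from P, ejecting 4. So w(1) = 4. P is now [].

So w = 4 5 6 7 1 3 2.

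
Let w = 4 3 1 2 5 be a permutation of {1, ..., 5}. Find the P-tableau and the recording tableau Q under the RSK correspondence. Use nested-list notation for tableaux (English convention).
P = [[1, 2, 5], [3], [4]], Q = [[1, 4, 5], [2], [3]]

Insert each entry of the permutation into P by Schensted row insertion, recording in Q the position of each new cell.

After inserting 4: P = [[4]].
After inserting 3: P = [[3], [4]].
After inserting 1: P = [[1], [3], [4]].
After inserting 2: P = [[1, 2], [3], [4]].
After inserting 5: P = [[1, 2, 5], [3], [4]].

So P = [[1, 2, 5], [3], [4]], Q = [[1, 4, 5], [2], [3]].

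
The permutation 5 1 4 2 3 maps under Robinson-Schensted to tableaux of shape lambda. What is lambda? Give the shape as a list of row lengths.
[3, 1, 1]

RSK row insertion gives P = [[1, 2, 3], [4], [5]], which has shape [3, 1, 1].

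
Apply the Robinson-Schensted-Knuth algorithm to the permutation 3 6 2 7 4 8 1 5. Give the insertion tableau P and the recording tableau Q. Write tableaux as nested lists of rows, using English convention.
P = [[1, 4, 5, 8], [2, 6, 7], [3]], Q = [[1, 2, 4, 6], [3, 5, 8], [7]]

Insert each entry of the permutation into P by Schensted row insertion, recording in Q the position of each new cell.

Insert 3: appended to row 1. P = [[3]].
Insert 6: appended to row 1. P = [[3, 6]].
Insert 2: 2 bumps 3 from row 1; 3 starts row 2. P = [[2, 6], [3]].
Insert 7: appended to row 1. P = [[2, 6, 7], [3]].
Insert 4: 4 bumps 6 from row 1; 6 appends to row 2. P = [[2, 4, 7], [3, 6]].
Insert 8: appended to row 1. P = [[2, 4, 7, 8], [3, 6]].
Insert 1: 1 bumps 2 from row 1; 2 bumps 3 from row 2; 3 starts row 3. P = [[1, 4, 7, 8], [2, 6], [3]].
Insert 5: 5 bumps 7 from row 1; 7 appends to row 2. P = [[1, 4, 5, 8], [2, 6, 7], [3]].

So P = [[1, 4, 5, 8], [2, 6, 7], [3]], Q = [[1, 2, 4, 6], [3, 5, 8], [7]].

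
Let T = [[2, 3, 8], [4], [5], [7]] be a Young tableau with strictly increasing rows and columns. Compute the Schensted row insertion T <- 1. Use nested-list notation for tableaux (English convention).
[[1, 3, 8], [2], [4], [5], [7]]

In row 1, 1 replaces 2 (the leftmost entry greater than 1); 2 is bumped to row 2. In row 2, 2 replaces 4 (the leftmost entry greater than 2); 4 is bumped to row 3. In row 3, 4 replaces 5 (the leftmost entry greater than 4); 5 is bumped to row 4. In row 4, 5 replaces 7 (the leftmost entry greater than 5); 7 is bumped to row 5. 7 starts a new row 5. The new tableau is [[1, 3, 8], [2], [4], [5], [7]].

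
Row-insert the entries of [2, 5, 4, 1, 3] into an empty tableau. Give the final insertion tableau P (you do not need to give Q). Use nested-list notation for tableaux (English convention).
P = [[1, 3], [2, 4], [5]]

After inserting 2: P = [[2]].
After inserting 5: P = [[2, 5]].
After inserting 4: P = [[2, 4], [5]].
After inserting 1: P = [[1, 4], [2], [5]].
After inserting 3: P = [[1, 3], [2, 4], [5]].

So P = [[1, 3], [2, 4], [5]].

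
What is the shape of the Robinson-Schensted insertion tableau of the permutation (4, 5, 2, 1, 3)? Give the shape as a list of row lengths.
RSK row insertion gives P = [[1, 3], [2, 5], [4]], which has shape [2, 2, 1].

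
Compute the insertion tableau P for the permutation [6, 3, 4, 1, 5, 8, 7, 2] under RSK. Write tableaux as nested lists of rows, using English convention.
P = [[1, 2, 5, 7], [3, 4], [6, 8]]

Insert 6: appended to row 1. P = [[6]].
Insert 3: 3 bumps 6 from row 1; 6 starts row 2. P = [[3], [6]].
Insert 4: appended to row 1. P = [[3, 4], [6]].
Insert 1: 1 bumps 3 from row 1; 3 bumps 6 from row 2; 6 starts row 3. P = [[1, 4], [3], [6]].
Insert 5: appended to row 1. P = [[1, 4, 5], [3], [6]].
Insert 8: appended to row 1. P = [[1, 4, 5, 8], [3], [6]].
Insert 7: 7 bumps 8 from row 1; 8 appends to row 2. P = [[1, 4, 5, 7], [3, 8], [6]].
Insert 2: 2 bumps 4 from row 1; 4 bumps 8 from row 2; 8 appends to row 3. P = [[1, 2, 5, 7], [3, 4], [6, 8]].

So P = [[1, 2, 5, 7], [3, 4], [6, 8]].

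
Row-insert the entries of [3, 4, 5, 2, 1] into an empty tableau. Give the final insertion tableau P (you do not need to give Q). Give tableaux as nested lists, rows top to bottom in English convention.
P = [[1, 4, 5], [2], [3]]

Insert 3: appended to row 1. P = [[3]].
Insert 4: appended to row 1. P = [[3, 4]].
Insert 5: appended to row 1. P = [[3, 4, 5]].
Insert 2: 2 bumps 3 from row 1; 3 starts row 2. P = [[2, 4, 5], [3]].
Insert 1: 1 bumps 2 from row 1; 2 bumps 3 from row 2; 3 starts row 3. P = [[1, 4, 5], [2], [3]].

So P = [[1, 4, 5], [2], [3]].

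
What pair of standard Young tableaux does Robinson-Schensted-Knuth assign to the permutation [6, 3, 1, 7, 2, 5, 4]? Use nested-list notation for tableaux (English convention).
P = [[1, 2, 4], [3, 5], [6, 7]], Q = [[1, 4, 6], [2, 5], [3, 7]]

Insert each entry of the permutation into P by Schensted row insertion, recording in Q the position of each new cell.

Insert 6: appended to row 1. P = [[6]], Q = [[1]].
Insert 3: 3 bumps 6 from row 1; 6 starts row 2. P = [[3], [6]], Q = [[1], [2]].
Insert 1: 1 bumps 3 from row 1; 3 bumps 6 from row 2; 6 starts row 3. P = [[1], [3], [6]], Q = [[1], [2], [3]].
Insert 7: appended to row 1. P = [[1, 7], [3], [6]], Q = [[1, 4], [2], [3]].
Insert 2: 2 bumps 7 from row 1; 7 appends to row 2. P = [[1, 2], [3, 7], [6]], Q = [[1, 4], [2, 5], [3]].
Insert 5: appended to row 1. P = [[1, 2, 5], [3, 7], [6]], Q = [[1, 4, 6], [2, 5], [3]].
Insert 4: 4 bumps 5 from row 1; 5 bumps 7 from row 2; 7 appends to row 3. P = [[1, 2, 4], [3, 5], [6, 7]], Q = [[1, 4, 6], [2, 5], [3, 7]].

So P = [[1, 2, 4], [3, 5], [6, 7]], Q = [[1, 4, 6], [2, 5], [3, 7]].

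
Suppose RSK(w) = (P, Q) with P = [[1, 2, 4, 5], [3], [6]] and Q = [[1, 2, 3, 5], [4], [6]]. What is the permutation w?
1 3 6 4 5 2

Reverse the RSK construction: for i from n down to 1, find the cell of Q containing i, remove the entry at that cell from P, and reverse-bump it up through P; the value ejected from row 1 is w(i).

Step i=6: Q has 6 at row 3, column 1; remove 6 from row 3 of P and reverse-bump: 6 enters row 2 and ejects 3; 3 enters row 1 and ejects 2. So w(6) = 2. P is now [[1, 3, 4, 5], [6]].
Step i=5: Q has 5 at row 1, column 4; remove that cell from P, ejecting 5. So w(5) = 5. P is now [[1, 3, 4], [6]].
Step i=4: Q has 4 at row 2, column 1; remove 6 from row 2 of P and reverse-bump: 6 enters row 1 and ejects 4. So w(4) = 4. P is now [[1, 3, 6]].
Step i=3: Q has 3 at row 1, column 3; remove that cell from P, ejecting 6. So w(3) = 6. P is now [[1, 3]].
Step i=2: Q has 2 at row 1, column 2; remove that cell from P, ejecting 3. So w(2) = 3. P is now [[1]].
Step i=1: Q has 1 at row 1, column 1; remove that cell from P, ejecting 1. So w(1) = 1. P is now [].

So w = 1 3 6 4 5 2.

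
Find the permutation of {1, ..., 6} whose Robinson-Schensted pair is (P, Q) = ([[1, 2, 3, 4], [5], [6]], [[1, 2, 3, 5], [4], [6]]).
Reverse the RSK construction: for i from n down to 1, find the cell of Q containing i, remove the entry at that cell from P, and reverse-bump it up through P; the value ejected from row 1 is w(i).

Step i=6: Q has 6 at row 3, column 1; remove 6 from row 3 of P and reverse-bump: 6 enters row 2 and ejects 5; 5 enters row 1 and ejects 4. So w(6) = 4. P is now [[1, 2, 3, 5], [6]].
Step i=5: Q has 5 at row 1, column 4; remove that cell from P, ejecting 5. So w(5) = 5. P is now [[1, 2, 3], [6]].
Step i=4: Q has 4 at row 2, column 1; remove 6 from row 2 of P and reverse-bump: 6 enters row 1 and ejects 3. So w(4) = 3. P is now [[1, 2, 6]].
Step i=3: Q has 3 at row 1, column 3; remove that cell from P, ejecting 6. So w(3) = 6. P is now [[1, 2]].
Step i=2: Q has 2 at row 1, column 2; remove that cell from P, ejecting 2. So w(2) = 2. P is now [[1]].
Step i=1: Q has 1 at row 1, column 1; remove that cell from P, ejecting 1. So w(1) = 1. P is now [].

So w = 1 2 6 3 5 4.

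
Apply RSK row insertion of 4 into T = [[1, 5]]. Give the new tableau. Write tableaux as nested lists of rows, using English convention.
[[1, 4], [5]]

In row 1, 4 replaces 5 (the leftmost entry greater than 4); 5 is bumped to row 2. 5 starts a new row 2. The new tableau is [[1, 4], [5]].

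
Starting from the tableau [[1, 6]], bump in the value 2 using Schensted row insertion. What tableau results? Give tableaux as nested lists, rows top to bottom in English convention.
[[1, 2], [6]]

In row 1, 2 replaces 6 (the leftmost entry greater than 2); 6 is bumped to row 2. 6 starts a new row 2. The new tableau is [[1, 2], [6]].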